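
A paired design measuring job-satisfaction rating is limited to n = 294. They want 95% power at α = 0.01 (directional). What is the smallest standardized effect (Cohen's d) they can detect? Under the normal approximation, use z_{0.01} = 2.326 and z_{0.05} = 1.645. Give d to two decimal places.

For a single sample (or paired design) of n = 294: d_min = (z_{α} + z_β)/√n.
z-sum = 2.326 + 1.645 = 3.971.
d_min = 3.971 / √294 = 3.971 / 17.146 = 0.232.

d_min ≈ 0.23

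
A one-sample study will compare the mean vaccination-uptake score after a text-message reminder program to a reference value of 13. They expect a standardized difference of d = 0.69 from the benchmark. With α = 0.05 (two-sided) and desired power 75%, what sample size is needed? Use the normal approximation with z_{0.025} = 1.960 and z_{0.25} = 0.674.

For a one-sample test: n = ((z_{α/2} + z_β) / d)².
z_{α/2} + z_β = 1.960 + 0.674 = 2.634.
n = (2.634 / 0.69)² = 3.817² = 14.57.
Round up.

n = 15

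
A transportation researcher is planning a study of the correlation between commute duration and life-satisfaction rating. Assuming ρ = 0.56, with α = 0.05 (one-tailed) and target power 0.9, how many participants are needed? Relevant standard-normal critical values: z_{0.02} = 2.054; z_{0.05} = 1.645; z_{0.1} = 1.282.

n = 25

Fisher's z: C = ½·ln((1+r)/(1−r)) = ½·ln(3.5455) = 0.6328.
n = ((z_{α} + z_β)/C)² + 3.
(1.645 + 1.282) / 0.6328 = 2.927 / 0.6328 = 4.625.
n = 4.625² + 3 = 21.40 + 3 = 24.4.
Round up.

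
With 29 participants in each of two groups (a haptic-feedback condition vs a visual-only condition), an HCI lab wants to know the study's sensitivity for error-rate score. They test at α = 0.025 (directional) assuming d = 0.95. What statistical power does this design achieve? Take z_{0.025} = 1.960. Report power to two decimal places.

For two equal groups, power = Φ(d·√(n/2) − z_{α}).
d·√(n/2) = 0.95 × √(29/2) = 0.95 × 3.808 = 3.617.
z_β = 3.617 − 1.960 = 1.657.
Power = Φ(1.657) = 0.951.

power ≈ 0.95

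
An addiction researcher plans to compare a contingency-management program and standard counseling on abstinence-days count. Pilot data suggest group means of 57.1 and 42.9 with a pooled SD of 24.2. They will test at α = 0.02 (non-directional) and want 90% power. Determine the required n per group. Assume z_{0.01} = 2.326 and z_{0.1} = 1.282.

n = 76 per group

Cohen's d = |M₁ − M₂| / SD_pooled = |57.1 − 42.9| / 24.2 = 14.2 / 24.2 = 0.587.
For two independent groups with equal n: n = 2·((z_{α/2} + z_β) / d)².
z_{α/2} + z_β = 2.326 + 1.282 = 3.608.
n = 2 × (3.608 / 0.587)² = 2 × 6.147² = 2 × 37.78 = 75.6.
Round up to the next whole participant.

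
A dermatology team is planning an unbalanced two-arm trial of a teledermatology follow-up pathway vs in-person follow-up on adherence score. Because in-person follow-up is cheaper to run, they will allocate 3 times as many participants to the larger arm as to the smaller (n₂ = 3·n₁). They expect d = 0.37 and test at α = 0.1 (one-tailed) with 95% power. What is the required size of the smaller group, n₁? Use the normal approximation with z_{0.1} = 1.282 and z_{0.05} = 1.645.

n₁ = 84

With allocation ratio k = n₂/n₁ = 3, Var(x̄₁−x̄₂) = σ²(1/n₁ + 1/(k·n₁)) = σ²·(k+1)/(k·n₁).
So n₁ = (1 + 1/k)·((z_{α} + z_β)/d)² = 1.333 × (2.927/0.37)².
n₁ = 1.333 × 62.58 = 83.4.
Round up: n₁ = 84, giving n₂ = 3 × 84 = 252.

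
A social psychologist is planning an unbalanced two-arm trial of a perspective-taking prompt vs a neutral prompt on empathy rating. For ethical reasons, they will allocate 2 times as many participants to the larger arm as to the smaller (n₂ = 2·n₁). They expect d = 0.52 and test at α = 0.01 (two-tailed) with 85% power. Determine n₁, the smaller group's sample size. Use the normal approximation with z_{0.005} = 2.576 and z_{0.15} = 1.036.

With allocation ratio k = n₂/n₁ = 2, Var(x̄₁−x̄₂) = σ²(1/n₁ + 1/(k·n₁)) = σ²·(k+1)/(k·n₁).
So n₁ = (1 + 1/k)·((z_{α/2} + z_β)/d)² = 1.500 × (3.612/0.52)².
n₁ = 1.500 × 48.25 = 72.4.
Round up: n₁ = 73, giving n₂ = 2 × 73 = 146.

n₁ = 73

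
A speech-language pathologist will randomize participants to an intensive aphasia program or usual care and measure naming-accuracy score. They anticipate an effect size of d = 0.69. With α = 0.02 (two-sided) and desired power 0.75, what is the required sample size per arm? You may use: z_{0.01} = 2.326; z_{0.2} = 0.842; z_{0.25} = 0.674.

n = 38 per group

For two independent groups with equal n: n = 2·((z_{α/2} + z_β) / d)².
z_{α/2} + z_β = 2.326 + 0.674 = 3.000.
n = 2 × (3.000 / 0.69)² = 2 × 4.348² = 2 × 18.90 = 37.8.
Round up to the next whole participant.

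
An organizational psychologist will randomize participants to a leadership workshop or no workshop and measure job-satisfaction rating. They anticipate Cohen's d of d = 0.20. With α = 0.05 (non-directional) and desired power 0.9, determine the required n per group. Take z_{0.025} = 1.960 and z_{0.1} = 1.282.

n = 526 per group

For two independent groups with equal n: n = 2·((z_{α/2} + z_β) / d)².
z_{α/2} + z_β = 1.960 + 1.282 = 3.242.
n = 2 × (3.242 / 0.20)² = 2 × 16.210² = 2 × 262.76 = 525.5.
Round up to the next whole participant.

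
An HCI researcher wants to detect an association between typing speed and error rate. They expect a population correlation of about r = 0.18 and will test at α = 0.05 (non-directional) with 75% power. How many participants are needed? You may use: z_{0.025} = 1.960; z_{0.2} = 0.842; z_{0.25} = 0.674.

Fisher's z: C = ½·ln((1+r)/(1−r)) = ½·ln(1.4390) = 0.1820.
n = ((z_{α/2} + z_β)/C)² + 3.
(1.960 + 0.674) / 0.1820 = 2.634 / 0.1820 = 14.473.
n = 14.473² + 3 = 209.45 + 3 = 212.5.
Round up.

n = 213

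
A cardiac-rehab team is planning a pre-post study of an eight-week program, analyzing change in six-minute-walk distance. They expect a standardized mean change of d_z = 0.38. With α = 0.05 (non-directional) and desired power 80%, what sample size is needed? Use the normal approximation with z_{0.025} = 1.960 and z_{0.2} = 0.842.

For a paired (one-sample on differences) test: n = ((z_{α/2} + z_β) / d)².
z_{α/2} + z_β = 1.960 + 0.842 = 2.802.
n = (2.802 / 0.38)² = 7.374² = 54.37.
Round up.

n = 55 pairs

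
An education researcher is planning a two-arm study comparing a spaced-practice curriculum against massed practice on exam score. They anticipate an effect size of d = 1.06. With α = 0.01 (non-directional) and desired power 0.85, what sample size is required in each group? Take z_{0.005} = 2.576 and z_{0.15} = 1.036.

n = 24 per group

For two independent groups with equal n: n = 2·((z_{α/2} + z_β) / d)².
z_{α/2} + z_β = 2.576 + 1.036 = 3.612.
n = 2 × (3.612 / 1.06)² = 2 × 3.408² = 2 × 11.61 = 23.2.
Round up to the next whole participant.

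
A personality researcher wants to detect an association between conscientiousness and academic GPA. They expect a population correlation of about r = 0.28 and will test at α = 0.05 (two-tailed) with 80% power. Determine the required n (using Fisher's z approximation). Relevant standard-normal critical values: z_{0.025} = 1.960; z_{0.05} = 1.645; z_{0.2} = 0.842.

n = 98

Fisher's z: C = ½·ln((1+r)/(1−r)) = ½·ln(1.7778) = 0.2877.
n = ((z_{α/2} + z_β)/C)² + 3.
(1.960 + 0.842) / 0.2877 = 2.802 / 0.2877 = 9.739.
n = 9.739² + 3 = 94.85 + 3 = 97.9.
Round up.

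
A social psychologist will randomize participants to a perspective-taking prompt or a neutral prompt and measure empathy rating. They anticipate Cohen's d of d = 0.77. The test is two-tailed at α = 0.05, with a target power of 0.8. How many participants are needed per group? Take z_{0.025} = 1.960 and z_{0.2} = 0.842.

n = 27 per group

For two independent groups with equal n: n = 2·((z_{α/2} + z_β) / d)².
z_{α/2} + z_β = 1.960 + 0.842 = 2.802.
n = 2 × (2.802 / 0.77)² = 2 × 3.639² = 2 × 13.24 = 26.5.
Round up to the next whole participant.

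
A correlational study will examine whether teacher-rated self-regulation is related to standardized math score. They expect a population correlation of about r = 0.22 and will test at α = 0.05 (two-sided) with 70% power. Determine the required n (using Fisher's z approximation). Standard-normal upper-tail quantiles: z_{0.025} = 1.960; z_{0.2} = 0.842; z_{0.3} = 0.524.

Fisher's z: C = ½·ln((1+r)/(1−r)) = ½·ln(1.5641) = 0.2237.
n = ((z_{α/2} + z_β)/C)² + 3.
(1.960 + 0.524) / 0.2237 = 2.484 / 0.2237 = 11.104.
n = 11.104² + 3 = 123.30 + 3 = 126.3.
Round up.

n = 127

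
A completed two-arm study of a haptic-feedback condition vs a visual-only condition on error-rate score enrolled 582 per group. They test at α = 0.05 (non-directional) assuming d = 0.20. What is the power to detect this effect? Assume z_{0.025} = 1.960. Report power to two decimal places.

power ≈ 0.93

For two equal groups, power = Φ(d·√(n/2) − z_{α/2}).
d·√(n/2) = 0.20 × √(582/2) = 0.20 × 17.059 = 3.412.
z_β = 3.412 − 1.960 = 1.452.
Power = Φ(1.452) = 0.927.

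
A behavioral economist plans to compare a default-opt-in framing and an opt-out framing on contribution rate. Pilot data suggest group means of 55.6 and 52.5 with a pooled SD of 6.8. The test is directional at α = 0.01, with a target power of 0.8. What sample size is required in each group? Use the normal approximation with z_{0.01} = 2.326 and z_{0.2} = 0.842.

n = 97 per group

Cohen's d = |M₁ − M₂| / SD_pooled = |55.6 − 52.5| / 6.8 = 3.1 / 6.8 = 0.456.
For two independent groups with equal n: n = 2·((z_{α} + z_β) / d)².
z_{α} + z_β = 2.326 + 0.842 = 3.168.
n = 2 × (3.168 / 0.456)² = 2 × 6.947² = 2 × 48.27 = 96.5.
Round up to the next whole participant.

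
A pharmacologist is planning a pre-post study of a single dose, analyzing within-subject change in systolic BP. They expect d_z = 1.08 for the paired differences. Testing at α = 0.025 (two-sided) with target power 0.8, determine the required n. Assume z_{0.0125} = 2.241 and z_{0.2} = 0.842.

For a paired (one-sample on differences) test: n = ((z_{α/2} + z_β) / d)².
z_{α/2} + z_β = 2.241 + 0.842 = 3.083.
n = (3.083 / 1.08)² = 2.855² = 8.15.
Round up.

n = 9 pairs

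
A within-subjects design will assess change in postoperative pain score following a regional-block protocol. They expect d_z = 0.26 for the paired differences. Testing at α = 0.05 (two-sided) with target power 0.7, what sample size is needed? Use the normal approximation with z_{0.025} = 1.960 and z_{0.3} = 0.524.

For a paired (one-sample on differences) test: n = ((z_{α/2} + z_β) / d)².
z_{α/2} + z_β = 1.960 + 0.524 = 2.484.
n = (2.484 / 0.26)² = 9.554² = 91.28.
Round up.

n = 92 pairs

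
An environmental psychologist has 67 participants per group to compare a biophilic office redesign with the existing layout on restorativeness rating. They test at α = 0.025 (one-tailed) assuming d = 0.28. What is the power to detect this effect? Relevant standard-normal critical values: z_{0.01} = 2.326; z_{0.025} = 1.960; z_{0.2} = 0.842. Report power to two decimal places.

power ≈ 0.37

For two equal groups, power = Φ(d·√(n/2) − z_{α}).
d·√(n/2) = 0.28 × √(67/2) = 0.28 × 5.788 = 1.621.
z_β = 1.621 − 1.960 = -0.339.
Power = Φ(-0.339) = 0.367.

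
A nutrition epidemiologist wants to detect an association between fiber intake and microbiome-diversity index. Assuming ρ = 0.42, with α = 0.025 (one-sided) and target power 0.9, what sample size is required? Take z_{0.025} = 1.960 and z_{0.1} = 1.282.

n = 56

Fisher's z: C = ½·ln((1+r)/(1−r)) = ½·ln(2.4483) = 0.4477.
n = ((z_{α} + z_β)/C)² + 3.
(1.960 + 1.282) / 0.4477 = 3.242 / 0.4477 = 7.241.
n = 7.241² + 3 = 52.44 + 3 = 55.4.
Round up.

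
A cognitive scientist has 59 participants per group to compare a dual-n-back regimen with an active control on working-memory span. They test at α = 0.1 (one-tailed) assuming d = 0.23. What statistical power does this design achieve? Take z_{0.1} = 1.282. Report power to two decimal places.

power ≈ 0.49

For two equal groups, power = Φ(d·√(n/2) − z_{α}).
d·√(n/2) = 0.23 × √(59/2) = 0.23 × 5.431 = 1.249.
z_β = 1.249 − 1.282 = -0.033.
Power = Φ(-0.033) = 0.487.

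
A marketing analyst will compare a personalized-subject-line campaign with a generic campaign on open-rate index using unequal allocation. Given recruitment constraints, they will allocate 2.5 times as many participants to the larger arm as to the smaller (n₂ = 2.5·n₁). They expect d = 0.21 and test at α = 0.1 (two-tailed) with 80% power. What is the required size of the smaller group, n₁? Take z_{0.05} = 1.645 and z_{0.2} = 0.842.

With allocation ratio k = n₂/n₁ = 2.5, Var(x̄₁−x̄₂) = σ²(1/n₁ + 1/(k·n₁)) = σ²·(k+1)/(k·n₁).
So n₁ = (1 + 1/k)·((z_{α/2} + z_β)/d)² = 1.400 × (2.487/0.21)².
n₁ = 1.400 × 140.25 = 196.4.
Round up: n₁ = 197, giving n₂ = ⌈2.5 × 197⌉ = ⌈492.5⌉ = 493.

n₁ = 197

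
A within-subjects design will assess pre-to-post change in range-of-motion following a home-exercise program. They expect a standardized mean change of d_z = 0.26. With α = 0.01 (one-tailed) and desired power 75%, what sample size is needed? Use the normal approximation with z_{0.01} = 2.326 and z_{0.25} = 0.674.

For a paired (one-sample on differences) test: n = ((z_{α} + z_β) / d)².
z_{α} + z_β = 2.326 + 0.674 = 3.000.
n = (3.000 / 0.26)² = 11.538² = 133.14.
Round up.

n = 134 pairs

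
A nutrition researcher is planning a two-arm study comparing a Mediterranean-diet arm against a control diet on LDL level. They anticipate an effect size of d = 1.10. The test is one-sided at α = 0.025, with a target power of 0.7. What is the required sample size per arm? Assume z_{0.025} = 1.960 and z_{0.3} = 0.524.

n = 11 per group

For two independent groups with equal n: n = 2·((z_{α} + z_β) / d)².
z_{α} + z_β = 1.960 + 0.524 = 2.484.
n = 2 × (2.484 / 1.10)² = 2 × 2.258² = 2 × 5.10 = 10.2.
Round up to the next whole participant.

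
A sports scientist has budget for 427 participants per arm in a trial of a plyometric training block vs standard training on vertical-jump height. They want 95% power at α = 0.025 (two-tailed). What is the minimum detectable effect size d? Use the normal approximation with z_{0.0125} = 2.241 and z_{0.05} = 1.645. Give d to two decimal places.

d_min ≈ 0.27

For two independent groups of n = 427 each: d_min = (z_{α/2} + z_β)·√(2/n).
z-sum = 2.241 + 1.645 = 3.886.
d_min = 3.886 × √(2/427) = 3.886 × 0.0684 = 0.266.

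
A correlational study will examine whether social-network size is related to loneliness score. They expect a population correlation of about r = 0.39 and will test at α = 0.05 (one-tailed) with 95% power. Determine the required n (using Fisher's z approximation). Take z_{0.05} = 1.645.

n = 67

Fisher's z: C = ½·ln((1+r)/(1−r)) = ½·ln(2.2787) = 0.4118.
n = ((z_{α} + z_β)/C)² + 3.
(1.645 + 1.645) / 0.4118 = 3.290 / 0.4118 = 7.989.
n = 7.989² + 3 = 63.83 + 3 = 66.8.
Round up.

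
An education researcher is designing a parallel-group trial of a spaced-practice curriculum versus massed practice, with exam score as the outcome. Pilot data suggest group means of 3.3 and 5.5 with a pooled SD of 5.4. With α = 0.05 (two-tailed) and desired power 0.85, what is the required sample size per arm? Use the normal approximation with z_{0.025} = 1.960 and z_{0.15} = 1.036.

Cohen's d = |M₁ − M₂| / SD_pooled = |3.3 − 5.5| / 5.4 = 2.2 / 5.4 = 0.407.
For two independent groups with equal n: n = 2·((z_{α/2} + z_β) / d)².
z_{α/2} + z_β = 1.960 + 1.036 = 2.996.
n = 2 × (2.996 / 0.407)² = 2 × 7.361² = 2 × 54.19 = 108.4.
Round up to the next whole participant.

n = 109 per group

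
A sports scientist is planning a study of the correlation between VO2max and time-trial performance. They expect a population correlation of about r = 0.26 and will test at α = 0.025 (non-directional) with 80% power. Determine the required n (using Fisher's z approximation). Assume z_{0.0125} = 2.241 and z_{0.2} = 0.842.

n = 138

Fisher's z: C = ½·ln((1+r)/(1−r)) = ½·ln(1.7027) = 0.2661.
n = ((z_{α/2} + z_β)/C)² + 3.
(2.241 + 0.842) / 0.2661 = 3.083 / 0.2661 = 11.586.
n = 11.586² + 3 = 134.23 + 3 = 137.2.
Round up.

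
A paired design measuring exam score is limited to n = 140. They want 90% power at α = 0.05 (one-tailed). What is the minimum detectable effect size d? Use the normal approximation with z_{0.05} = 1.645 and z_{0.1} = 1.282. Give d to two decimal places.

d_min ≈ 0.25

For a single sample (or paired design) of n = 140: d_min = (z_{α} + z_β)/√n.
z-sum = 1.645 + 1.282 = 2.927.
d_min = 2.927 / √140 = 2.927 / 11.832 = 0.247.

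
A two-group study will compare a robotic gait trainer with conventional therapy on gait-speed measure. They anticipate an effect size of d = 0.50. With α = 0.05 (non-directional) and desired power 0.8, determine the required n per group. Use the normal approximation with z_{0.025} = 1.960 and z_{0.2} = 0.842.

n = 63 per group

For two independent groups with equal n: n = 2·((z_{α/2} + z_β) / d)².
z_{α/2} + z_β = 1.960 + 0.842 = 2.802.
n = 2 × (2.802 / 0.50)² = 2 × 5.604² = 2 × 31.40 = 62.8.
Round up to the next whole participant.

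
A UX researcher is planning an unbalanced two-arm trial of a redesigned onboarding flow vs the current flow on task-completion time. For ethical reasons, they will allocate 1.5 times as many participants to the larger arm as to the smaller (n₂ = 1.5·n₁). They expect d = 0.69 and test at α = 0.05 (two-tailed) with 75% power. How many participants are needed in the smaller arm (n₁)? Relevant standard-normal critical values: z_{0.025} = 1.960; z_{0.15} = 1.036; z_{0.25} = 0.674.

With allocation ratio k = n₂/n₁ = 1.5, Var(x̄₁−x̄₂) = σ²(1/n₁ + 1/(k·n₁)) = σ²·(k+1)/(k·n₁).
So n₁ = (1 + 1/k)·((z_{α/2} + z_β)/d)² = 1.667 × (2.634/0.69)².
n₁ = 1.667 × 14.57 = 24.3.
Round up: n₁ = 25, giving n₂ = ⌈1.5 × 25⌉ = ⌈37.5⌉ = 38.

n₁ = 25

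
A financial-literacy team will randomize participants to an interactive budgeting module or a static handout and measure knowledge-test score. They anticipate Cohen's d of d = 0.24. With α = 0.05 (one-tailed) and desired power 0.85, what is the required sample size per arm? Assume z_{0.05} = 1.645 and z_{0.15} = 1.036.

n = 250 per group

For two independent groups with equal n: n = 2·((z_{α} + z_β) / d)².
z_{α} + z_β = 1.645 + 1.036 = 2.681.
n = 2 × (2.681 / 0.24)² = 2 × 11.171² = 2 × 124.79 = 249.6.
Round up to the next whole participant.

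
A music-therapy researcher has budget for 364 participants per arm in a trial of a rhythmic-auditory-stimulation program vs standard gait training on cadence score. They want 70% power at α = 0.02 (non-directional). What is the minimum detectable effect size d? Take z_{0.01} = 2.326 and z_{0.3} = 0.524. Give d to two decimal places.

For two independent groups of n = 364 each: d_min = (z_{α/2} + z_β)·√(2/n).
z-sum = 2.326 + 0.524 = 2.850.
d_min = 2.850 × √(2/364) = 2.850 × 0.0741 = 0.211.

d_min ≈ 0.21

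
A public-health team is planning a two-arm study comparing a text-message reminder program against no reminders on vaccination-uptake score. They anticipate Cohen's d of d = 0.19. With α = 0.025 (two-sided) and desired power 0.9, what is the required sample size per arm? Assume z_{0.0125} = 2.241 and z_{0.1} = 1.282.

For two independent groups with equal n: n = 2·((z_{α/2} + z_β) / d)².
z_{α/2} + z_β = 2.241 + 1.282 = 3.523.
n = 2 × (3.523 / 0.19)² = 2 × 18.542² = 2 × 343.81 = 687.6.
Round up to the next whole participant.

n = 688 per group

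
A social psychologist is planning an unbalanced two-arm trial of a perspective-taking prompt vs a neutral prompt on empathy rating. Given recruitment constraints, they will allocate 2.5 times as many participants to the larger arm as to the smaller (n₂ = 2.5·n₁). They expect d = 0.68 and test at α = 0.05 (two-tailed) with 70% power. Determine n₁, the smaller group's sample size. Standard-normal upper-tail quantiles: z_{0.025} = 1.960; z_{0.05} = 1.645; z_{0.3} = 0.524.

n₁ = 19

With allocation ratio k = n₂/n₁ = 2.5, Var(x̄₁−x̄₂) = σ²(1/n₁ + 1/(k·n₁)) = σ²·(k+1)/(k·n₁).
So n₁ = (1 + 1/k)·((z_{α/2} + z_β)/d)² = 1.400 × (2.484/0.68)².
n₁ = 1.400 × 13.34 = 18.7.
Round up: n₁ = 19, giving n₂ = ⌈2.5 × 19⌉ = ⌈47.5⌉ = 48.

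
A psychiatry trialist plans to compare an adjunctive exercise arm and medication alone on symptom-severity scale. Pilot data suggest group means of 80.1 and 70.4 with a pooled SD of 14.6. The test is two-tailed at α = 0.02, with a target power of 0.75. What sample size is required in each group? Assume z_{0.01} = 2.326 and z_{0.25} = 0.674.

Cohen's d = |M₁ − M₂| / SD_pooled = |80.1 − 70.4| / 14.6 = 9.7 / 14.6 = 0.664.
For two independent groups with equal n: n = 2·((z_{α/2} + z_β) / d)².
z_{α/2} + z_β = 2.326 + 0.674 = 3.000.
n = 2 × (3.000 / 0.664)² = 2 × 4.518² = 2 × 20.41 = 40.8.
Round up to the next whole participant.

n = 41 per group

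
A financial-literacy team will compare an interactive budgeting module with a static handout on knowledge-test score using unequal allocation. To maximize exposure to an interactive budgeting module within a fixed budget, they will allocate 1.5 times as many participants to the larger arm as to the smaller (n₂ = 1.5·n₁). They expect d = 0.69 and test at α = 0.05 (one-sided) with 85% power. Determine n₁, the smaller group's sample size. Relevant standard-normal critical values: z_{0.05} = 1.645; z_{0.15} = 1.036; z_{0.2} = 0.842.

With allocation ratio k = n₂/n₁ = 1.5, Var(x̄₁−x̄₂) = σ²(1/n₁ + 1/(k·n₁)) = σ²·(k+1)/(k·n₁).
So n₁ = (1 + 1/k)·((z_{α} + z_β)/d)² = 1.667 × (2.681/0.69)².
n₁ = 1.667 × 15.10 = 25.2.
Round up: n₁ = 26, giving n₂ = 1.5 × 26 = 39.

n₁ = 26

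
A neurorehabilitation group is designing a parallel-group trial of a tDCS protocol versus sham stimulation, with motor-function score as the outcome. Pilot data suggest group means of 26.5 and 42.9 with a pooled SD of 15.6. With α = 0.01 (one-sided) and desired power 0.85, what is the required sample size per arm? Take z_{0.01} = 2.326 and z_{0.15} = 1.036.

Cohen's d = |M₁ − M₂| / SD_pooled = |26.5 − 42.9| / 15.6 = 16.4 / 15.6 = 1.051.
For two independent groups with equal n: n = 2·((z_{α} + z_β) / d)².
z_{α} + z_β = 2.326 + 1.036 = 3.362.
n = 2 × (3.362 / 1.051)² = 2 × 3.199² = 2 × 10.23 = 20.5.
Round up to the next whole participant.

n = 21 per group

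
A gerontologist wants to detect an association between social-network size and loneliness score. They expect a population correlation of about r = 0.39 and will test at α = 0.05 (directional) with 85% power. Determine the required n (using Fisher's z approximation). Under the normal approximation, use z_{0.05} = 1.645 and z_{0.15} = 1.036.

n = 46

Fisher's z: C = ½·ln((1+r)/(1−r)) = ½·ln(2.2787) = 0.4118.
n = ((z_{α} + z_β)/C)² + 3.
(1.645 + 1.036) / 0.4118 = 2.681 / 0.4118 = 6.510.
n = 6.510² + 3 = 42.39 + 3 = 45.4.
Round up.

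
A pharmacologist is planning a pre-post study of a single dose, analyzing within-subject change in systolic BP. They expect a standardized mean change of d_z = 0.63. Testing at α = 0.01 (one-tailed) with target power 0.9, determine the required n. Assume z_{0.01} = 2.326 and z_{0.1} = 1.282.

For a paired (one-sample on differences) test: n = ((z_{α} + z_β) / d)².
z_{α} + z_β = 2.326 + 1.282 = 3.608.
n = (3.608 / 0.63)² = 5.727² = 32.80.
Round up.

n = 33 pairs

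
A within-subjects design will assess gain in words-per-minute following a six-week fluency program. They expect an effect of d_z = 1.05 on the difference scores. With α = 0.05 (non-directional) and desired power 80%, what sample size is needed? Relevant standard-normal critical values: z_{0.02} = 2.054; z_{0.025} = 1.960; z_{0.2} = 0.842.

For a paired (one-sample on differences) test: n = ((z_{α/2} + z_β) / d)².
z_{α/2} + z_β = 1.960 + 0.842 = 2.802.
n = (2.802 / 1.05)² = 2.669² = 7.12.
Round up.

n = 8 pairs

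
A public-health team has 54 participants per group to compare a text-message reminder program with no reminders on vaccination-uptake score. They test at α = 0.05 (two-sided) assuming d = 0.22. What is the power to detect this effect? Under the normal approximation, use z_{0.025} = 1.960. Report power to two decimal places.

For two equal groups, power = Φ(d·√(n/2) − z_{α/2}).
d·√(n/2) = 0.22 × √(54/2) = 0.22 × 5.196 = 1.143.
z_β = 1.143 − 1.960 = -0.817.
Power = Φ(-0.817) = 0.207.

power ≈ 0.21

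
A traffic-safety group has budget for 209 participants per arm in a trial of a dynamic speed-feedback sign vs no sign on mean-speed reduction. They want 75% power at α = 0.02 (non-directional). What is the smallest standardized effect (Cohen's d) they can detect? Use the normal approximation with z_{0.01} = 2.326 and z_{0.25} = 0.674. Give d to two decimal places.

For two independent groups of n = 209 each: d_min = (z_{α/2} + z_β)·√(2/n).
z-sum = 2.326 + 0.674 = 3.000.
d_min = 3.000 × √(2/209) = 3.000 × 0.0978 = 0.293.

d_min ≈ 0.29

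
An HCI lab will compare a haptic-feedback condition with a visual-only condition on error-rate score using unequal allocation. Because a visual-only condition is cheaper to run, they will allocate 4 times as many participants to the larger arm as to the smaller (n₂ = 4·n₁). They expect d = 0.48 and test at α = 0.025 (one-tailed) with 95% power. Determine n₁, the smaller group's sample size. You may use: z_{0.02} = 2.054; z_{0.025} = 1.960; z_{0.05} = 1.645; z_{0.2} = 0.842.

With allocation ratio k = n₂/n₁ = 4, Var(x̄₁−x̄₂) = σ²(1/n₁ + 1/(k·n₁)) = σ²·(k+1)/(k·n₁).
So n₁ = (1 + 1/k)·((z_{α} + z_β)/d)² = 1.250 × (3.605/0.48)².
n₁ = 1.250 × 56.41 = 70.5.
Round up: n₁ = 71, giving n₂ = 4 × 71 = 284.

n₁ = 71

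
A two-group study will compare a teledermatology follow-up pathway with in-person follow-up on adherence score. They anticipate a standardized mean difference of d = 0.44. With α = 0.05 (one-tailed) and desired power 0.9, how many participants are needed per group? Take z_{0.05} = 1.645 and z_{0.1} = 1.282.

For two independent groups with equal n: n = 2·((z_{α} + z_β) / d)².
z_{α} + z_β = 1.645 + 1.282 = 2.927.
n = 2 × (2.927 / 0.44)² = 2 × 6.652² = 2 × 44.25 = 88.5.
Round up to the next whole participant.

n = 89 per group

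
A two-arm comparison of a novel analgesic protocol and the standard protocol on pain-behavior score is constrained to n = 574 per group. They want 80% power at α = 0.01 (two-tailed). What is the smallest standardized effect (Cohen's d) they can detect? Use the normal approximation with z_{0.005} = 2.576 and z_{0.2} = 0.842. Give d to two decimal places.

For two independent groups of n = 574 each: d_min = (z_{α/2} + z_β)·√(2/n).
z-sum = 2.576 + 0.842 = 3.418.
d_min = 3.418 × √(2/574) = 3.418 × 0.0590 = 0.202.

d_min ≈ 0.20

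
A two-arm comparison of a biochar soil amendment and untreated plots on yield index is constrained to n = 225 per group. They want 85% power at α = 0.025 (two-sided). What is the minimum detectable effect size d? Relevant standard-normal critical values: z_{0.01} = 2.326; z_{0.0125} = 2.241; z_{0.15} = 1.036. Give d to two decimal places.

d_min ≈ 0.31

For two independent groups of n = 225 each: d_min = (z_{α/2} + z_β)·√(2/n).
z-sum = 2.241 + 1.036 = 3.277.
d_min = 3.277 × √(2/225) = 3.277 × 0.0943 = 0.309.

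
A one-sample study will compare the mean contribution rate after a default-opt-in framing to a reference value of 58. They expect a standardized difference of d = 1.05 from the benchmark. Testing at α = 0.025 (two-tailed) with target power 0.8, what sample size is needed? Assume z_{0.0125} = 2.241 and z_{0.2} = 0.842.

n = 9

For a one-sample test: n = ((z_{α/2} + z_β) / d)².
z_{α/2} + z_β = 2.241 + 0.842 = 3.083.
n = (3.083 / 1.05)² = 2.936² = 8.62.
Round up.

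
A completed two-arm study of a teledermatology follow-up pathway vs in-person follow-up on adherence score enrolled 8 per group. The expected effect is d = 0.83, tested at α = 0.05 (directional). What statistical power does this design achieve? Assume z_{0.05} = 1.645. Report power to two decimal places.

power ≈ 0.51

For two equal groups, power = Φ(d·√(n/2) − z_{α}).
d·√(n/2) = 0.83 × √(8/2) = 0.83 × 2.000 = 1.660.
z_β = 1.660 − 1.645 = 0.015.
Power = Φ(0.015) = 0.506.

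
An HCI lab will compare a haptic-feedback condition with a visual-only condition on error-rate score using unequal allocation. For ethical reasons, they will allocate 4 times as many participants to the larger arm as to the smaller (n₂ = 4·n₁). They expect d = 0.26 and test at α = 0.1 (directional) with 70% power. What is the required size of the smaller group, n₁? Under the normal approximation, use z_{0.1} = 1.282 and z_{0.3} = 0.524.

With allocation ratio k = n₂/n₁ = 4, Var(x̄₁−x̄₂) = σ²(1/n₁ + 1/(k·n₁)) = σ²·(k+1)/(k·n₁).
So n₁ = (1 + 1/k)·((z_{α} + z_β)/d)² = 1.250 × (1.806/0.26)².
n₁ = 1.250 × 48.25 = 60.3.
Round up: n₁ = 61, giving n₂ = 4 × 61 = 244.

n₁ = 61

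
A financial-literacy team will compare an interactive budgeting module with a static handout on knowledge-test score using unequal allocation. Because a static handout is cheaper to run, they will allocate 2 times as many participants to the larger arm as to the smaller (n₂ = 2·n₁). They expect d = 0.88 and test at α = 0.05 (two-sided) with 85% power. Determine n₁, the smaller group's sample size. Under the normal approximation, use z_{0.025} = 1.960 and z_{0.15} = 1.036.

With allocation ratio k = n₂/n₁ = 2, Var(x̄₁−x̄₂) = σ²(1/n₁ + 1/(k·n₁)) = σ²·(k+1)/(k·n₁).
So n₁ = (1 + 1/k)·((z_{α/2} + z_β)/d)² = 1.500 × (2.996/0.88)².
n₁ = 1.500 × 11.59 = 17.4.
Round up: n₁ = 18, giving n₂ = 2 × 18 = 36.

n₁ = 18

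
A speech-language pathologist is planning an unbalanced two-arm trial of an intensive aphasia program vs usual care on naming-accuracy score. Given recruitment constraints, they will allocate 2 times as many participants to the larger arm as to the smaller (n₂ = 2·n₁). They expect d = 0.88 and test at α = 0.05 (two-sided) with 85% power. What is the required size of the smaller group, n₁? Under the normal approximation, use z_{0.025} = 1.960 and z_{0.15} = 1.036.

With allocation ratio k = n₂/n₁ = 2, Var(x̄₁−x̄₂) = σ²(1/n₁ + 1/(k·n₁)) = σ²·(k+1)/(k·n₁).
So n₁ = (1 + 1/k)·((z_{α/2} + z_β)/d)² = 1.500 × (2.996/0.88)².
n₁ = 1.500 × 11.59 = 17.4.
Round up: n₁ = 18, giving n₂ = 2 × 18 = 36.

n₁ = 18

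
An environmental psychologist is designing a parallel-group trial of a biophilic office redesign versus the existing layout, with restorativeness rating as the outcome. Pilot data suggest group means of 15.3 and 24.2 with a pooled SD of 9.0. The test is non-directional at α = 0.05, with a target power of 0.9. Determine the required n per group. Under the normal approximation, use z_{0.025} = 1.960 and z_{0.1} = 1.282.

Cohen's d = |M₁ − M₂| / SD_pooled = |15.3 − 24.2| / 9.0 = 8.9 / 9.0 = 0.989.
For two independent groups with equal n: n = 2·((z_{α/2} + z_β) / d)².
z_{α/2} + z_β = 1.960 + 1.282 = 3.242.
n = 2 × (3.242 / 0.989)² = 2 × 3.278² = 2 × 10.75 = 21.5.
Round up to the next whole participant.

n = 22 per group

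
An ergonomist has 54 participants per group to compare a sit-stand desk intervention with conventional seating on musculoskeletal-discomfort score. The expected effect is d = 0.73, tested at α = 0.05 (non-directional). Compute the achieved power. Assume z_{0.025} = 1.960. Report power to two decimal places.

power ≈ 0.97

For two equal groups, power = Φ(d·√(n/2) − z_{α/2}).
d·√(n/2) = 0.73 × √(54/2) = 0.73 × 5.196 = 3.793.
z_β = 3.793 − 1.960 = 1.833.
Power = Φ(1.833) = 0.967.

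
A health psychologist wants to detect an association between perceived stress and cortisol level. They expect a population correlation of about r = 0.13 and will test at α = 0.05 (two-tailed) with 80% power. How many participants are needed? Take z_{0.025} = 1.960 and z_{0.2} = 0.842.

Fisher's z: C = ½·ln((1+r)/(1−r)) = ½·ln(1.2989) = 0.1307.
n = ((z_{α/2} + z_β)/C)² + 3.
(1.960 + 0.842) / 0.1307 = 2.802 / 0.1307 = 21.438.
n = 21.438² + 3 = 459.61 + 3 = 462.6.
Round up.

n = 463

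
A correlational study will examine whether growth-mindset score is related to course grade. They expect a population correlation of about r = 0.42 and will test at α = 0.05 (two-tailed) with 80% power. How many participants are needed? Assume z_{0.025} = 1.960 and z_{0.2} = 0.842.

n = 43

Fisher's z: C = ½·ln((1+r)/(1−r)) = ½·ln(2.4483) = 0.4477.
n = ((z_{α/2} + z_β)/C)² + 3.
(1.960 + 0.842) / 0.4477 = 2.802 / 0.4477 = 6.259.
n = 6.259² + 3 = 39.17 + 3 = 42.2.
Round up.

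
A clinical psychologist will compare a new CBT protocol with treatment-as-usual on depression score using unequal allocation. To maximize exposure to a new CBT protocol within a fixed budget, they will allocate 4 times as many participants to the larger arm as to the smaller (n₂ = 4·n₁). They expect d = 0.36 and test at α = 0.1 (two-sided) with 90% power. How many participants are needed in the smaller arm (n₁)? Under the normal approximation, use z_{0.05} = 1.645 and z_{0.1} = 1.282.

With allocation ratio k = n₂/n₁ = 4, Var(x̄₁−x̄₂) = σ²(1/n₁ + 1/(k·n₁)) = σ²·(k+1)/(k·n₁).
So n₁ = (1 + 1/k)·((z_{α/2} + z_β)/d)² = 1.250 × (2.927/0.36)².
n₁ = 1.250 × 66.11 = 82.6.
Round up: n₁ = 83, giving n₂ = 4 × 83 = 332.

n₁ = 83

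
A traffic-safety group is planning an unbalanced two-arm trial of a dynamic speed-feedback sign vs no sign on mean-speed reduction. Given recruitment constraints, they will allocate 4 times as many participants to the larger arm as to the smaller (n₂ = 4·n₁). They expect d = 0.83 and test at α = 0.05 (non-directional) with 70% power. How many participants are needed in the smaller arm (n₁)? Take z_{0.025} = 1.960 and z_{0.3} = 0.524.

n₁ = 12

With allocation ratio k = n₂/n₁ = 4, Var(x̄₁−x̄₂) = σ²(1/n₁ + 1/(k·n₁)) = σ²·(k+1)/(k·n₁).
So n₁ = (1 + 1/k)·((z_{α/2} + z_β)/d)² = 1.250 × (2.484/0.83)².
n₁ = 1.250 × 8.96 = 11.2.
Round up: n₁ = 12, giving n₂ = 4 × 12 = 48.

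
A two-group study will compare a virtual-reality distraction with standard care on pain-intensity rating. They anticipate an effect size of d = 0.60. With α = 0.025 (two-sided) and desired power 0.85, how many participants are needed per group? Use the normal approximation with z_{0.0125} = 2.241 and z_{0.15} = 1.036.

For two independent groups with equal n: n = 2·((z_{α/2} + z_β) / d)².
z_{α/2} + z_β = 2.241 + 1.036 = 3.277.
n = 2 × (3.277 / 0.60)² = 2 × 5.462² = 2 × 29.83 = 59.7.
Round up to the next whole participant.

n = 60 per group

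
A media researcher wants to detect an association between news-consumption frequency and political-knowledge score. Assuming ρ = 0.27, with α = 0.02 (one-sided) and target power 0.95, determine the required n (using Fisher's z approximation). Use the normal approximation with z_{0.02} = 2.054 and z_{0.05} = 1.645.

Fisher's z: C = ½·ln((1+r)/(1−r)) = ½·ln(1.7397) = 0.2769.
n = ((z_{α} + z_β)/C)² + 3.
(2.054 + 1.645) / 0.2769 = 3.699 / 0.2769 = 13.359.
n = 13.359² + 3 = 178.45 + 3 = 181.5.
Round up.

n = 182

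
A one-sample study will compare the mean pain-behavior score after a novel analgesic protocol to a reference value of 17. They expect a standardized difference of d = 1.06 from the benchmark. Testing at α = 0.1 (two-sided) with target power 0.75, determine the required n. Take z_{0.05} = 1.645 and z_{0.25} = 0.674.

n = 5

For a one-sample test: n = ((z_{α/2} + z_β) / d)².
z_{α/2} + z_β = 1.645 + 0.674 = 2.319.
n = (2.319 / 1.06)² = 2.188² = 4.79.
Round up.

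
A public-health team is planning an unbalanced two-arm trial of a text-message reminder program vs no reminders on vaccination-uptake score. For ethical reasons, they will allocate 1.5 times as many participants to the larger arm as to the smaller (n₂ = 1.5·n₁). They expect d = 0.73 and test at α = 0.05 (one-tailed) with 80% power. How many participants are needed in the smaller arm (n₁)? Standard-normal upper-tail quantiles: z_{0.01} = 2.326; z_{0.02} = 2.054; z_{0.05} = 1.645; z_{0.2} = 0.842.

n₁ = 20

With allocation ratio k = n₂/n₁ = 1.5, Var(x̄₁−x̄₂) = σ²(1/n₁ + 1/(k·n₁)) = σ²·(k+1)/(k·n₁).
So n₁ = (1 + 1/k)·((z_{α} + z_β)/d)² = 1.667 × (2.487/0.73)².
n₁ = 1.667 × 11.61 = 19.3.
Round up: n₁ = 20, giving n₂ = 1.5 × 20 = 30.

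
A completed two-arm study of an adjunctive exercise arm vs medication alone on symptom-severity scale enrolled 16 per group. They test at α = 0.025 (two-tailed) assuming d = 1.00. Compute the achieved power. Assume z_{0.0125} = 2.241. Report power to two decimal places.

power ≈ 0.72

For two equal groups, power = Φ(d·√(n/2) − z_{α/2}).
d·√(n/2) = 1.00 × √(16/2) = 1.00 × 2.828 = 2.828.
z_β = 2.828 − 2.241 = 0.587.
Power = Φ(0.587) = 0.722.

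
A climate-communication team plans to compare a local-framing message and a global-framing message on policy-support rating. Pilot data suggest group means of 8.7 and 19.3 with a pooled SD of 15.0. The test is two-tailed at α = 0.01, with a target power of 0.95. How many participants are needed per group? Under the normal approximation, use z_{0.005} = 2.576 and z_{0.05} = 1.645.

Cohen's d = |M₁ − M₂| / SD_pooled = |8.7 − 19.3| / 15.0 = 10.6 / 15.0 = 0.707.
For two independent groups with equal n: n = 2·((z_{α/2} + z_β) / d)².
z_{α/2} + z_β = 2.576 + 1.645 = 4.221.
n = 2 × (4.221 / 0.707)² = 2 × 5.970² = 2 × 35.64 = 71.3.
Round up to the next whole participant.

n = 72 per group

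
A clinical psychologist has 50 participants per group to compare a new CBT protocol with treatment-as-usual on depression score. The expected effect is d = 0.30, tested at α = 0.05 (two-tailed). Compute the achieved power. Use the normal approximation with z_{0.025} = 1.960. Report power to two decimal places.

For two equal groups, power = Φ(d·√(n/2) − z_{α/2}).
d·√(n/2) = 0.30 × √(50/2) = 0.30 × 5.000 = 1.500.
z_β = 1.500 − 1.960 = -0.460.
Power = Φ(-0.460) = 0.323.

power ≈ 0.32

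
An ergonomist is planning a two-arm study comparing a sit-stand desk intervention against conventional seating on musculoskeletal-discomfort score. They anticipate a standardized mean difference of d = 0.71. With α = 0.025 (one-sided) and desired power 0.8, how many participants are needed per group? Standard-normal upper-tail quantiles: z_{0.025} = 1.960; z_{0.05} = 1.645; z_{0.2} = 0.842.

For two independent groups with equal n: n = 2·((z_{α} + z_β) / d)².
z_{α} + z_β = 1.960 + 0.842 = 2.802.
n = 2 × (2.802 / 0.71)² = 2 × 3.946² = 2 × 15.57 = 31.1.
Round up to the next whole participant.

n = 32 per group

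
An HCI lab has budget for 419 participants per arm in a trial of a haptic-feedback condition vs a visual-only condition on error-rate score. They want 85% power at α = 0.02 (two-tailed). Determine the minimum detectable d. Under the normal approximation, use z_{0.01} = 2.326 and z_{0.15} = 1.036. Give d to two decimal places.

For two independent groups of n = 419 each: d_min = (z_{α/2} + z_β)·√(2/n).
z-sum = 2.326 + 1.036 = 3.362.
d_min = 3.362 × √(2/419) = 3.362 × 0.0691 = 0.232.

d_min ≈ 0.23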